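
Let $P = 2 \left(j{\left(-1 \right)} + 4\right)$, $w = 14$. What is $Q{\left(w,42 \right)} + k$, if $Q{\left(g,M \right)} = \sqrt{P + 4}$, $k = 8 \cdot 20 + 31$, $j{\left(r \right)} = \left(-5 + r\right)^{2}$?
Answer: $191 + 2 \sqrt{21} \approx 200.17$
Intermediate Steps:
$P = 80$ ($P = 2 \left(\left(-5 - 1\right)^{2} + 4\right) = 2 \left(\left(-6\right)^{2} + 4\right) = 2 \left(36 + 4\right) = 2 \cdot 40 = 80$)
$k = 191$ ($k = 160 + 31 = 191$)
$Q{\left(g,M \right)} = 2 \sqrt{21}$ ($Q{\left(g,M \right)} = \sqrt{80 + 4} = \sqrt{84} = 2 \sqrt{21}$)
$Q{\left(w,42 \right)} + k = 2 \sqrt{21} + 191 = 191 + 2 \sqrt{21}$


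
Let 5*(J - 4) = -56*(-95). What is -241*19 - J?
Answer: -5647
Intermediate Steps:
J = 1068 (J = 4 + (-56*(-95))/5 = 4 + (⅕)*5320 = 4 + 1064 = 1068)
-241*19 - J = -241*19 - 1*1068 = -4579 - 1068 = -5647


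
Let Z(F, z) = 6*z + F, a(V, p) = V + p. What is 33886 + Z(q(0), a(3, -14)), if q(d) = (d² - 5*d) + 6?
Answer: 33826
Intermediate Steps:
q(d) = 6 + d² - 5*d
Z(F, z) = F + 6*z
33886 + Z(q(0), a(3, -14)) = 33886 + ((6 + 0² - 5*0) + 6*(3 - 14)) = 33886 + ((6 + 0 + 0) + 6*(-11)) = 33886 + (6 - 66) = 33886 - 60 = 33826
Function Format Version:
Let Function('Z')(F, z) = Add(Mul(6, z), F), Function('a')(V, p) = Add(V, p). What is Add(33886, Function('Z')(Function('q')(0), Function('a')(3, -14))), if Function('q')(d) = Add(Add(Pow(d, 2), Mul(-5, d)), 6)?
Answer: 33826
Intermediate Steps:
Function('q')(d) = Add(6, Pow(d, 2), Mul(-5, d))
Function('Z')(F, z) = Add(F, Mul(6, z))
Add(33886, Function('Z')(Function('q')(0), Function('a')(3, -14))) = Add(33886, Add(Add(6, Pow(0, 2), Mul(-5, 0)), Mul(6, Add(3, -14)))) = Add(33886, Add(Add(6, 0, 0), Mul(6, -11))) = Add(33886, Add(6, -66)) = Add(33886, -60) = 33826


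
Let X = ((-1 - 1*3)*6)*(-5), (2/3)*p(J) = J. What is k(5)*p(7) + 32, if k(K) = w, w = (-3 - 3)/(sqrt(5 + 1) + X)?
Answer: 75508/2399 + 21*sqrt(6)/4798 ≈ 31.486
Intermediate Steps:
p(J) = 3*J/2
X = 120 (X = ((-1 - 3)*6)*(-5) = -4*6*(-5) = -24*(-5) = 120)
w = -6/(120 + sqrt(6)) (w = (-3 - 3)/(sqrt(5 + 1) + 120) = -6/(sqrt(6) + 120) = -6/(120 + sqrt(6)) ≈ -0.049000)
k(K) = -120/2399 + sqrt(6)/2399
k(5)*p(7) + 32 = (-120/2399 + sqrt(6)/2399)*((3/2)*7) + 32 = (-120/2399 + sqrt(6)/2399)*(21/2) + 32 = (-1260/2399 + 21*sqrt(6)/4798) + 32 = 75508/2399 + 21*sqrt(6)/4798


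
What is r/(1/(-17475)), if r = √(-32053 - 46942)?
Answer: -17475*I*√78995 ≈ -4.9115e+6*I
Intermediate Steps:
r = I*√78995 (r = √(-78995) = I*√78995 ≈ 281.06*I)
r/(1/(-17475)) = (I*√78995)/(1/(-17475)) = (I*√78995)/(-1/17475) = (I*√78995)*(-17475) = -17475*I*√78995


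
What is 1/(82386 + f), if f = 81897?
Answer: 1/164283 ≈ 6.0871e-6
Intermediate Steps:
1/(82386 + f) = 1/(82386 + 81897) = 1/164283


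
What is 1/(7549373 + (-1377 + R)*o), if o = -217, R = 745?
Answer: 1/7686517 ≈ 1.3010e-7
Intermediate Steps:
1/(7549373 + (-1377 + R)*o) = 1/(7549373 + (-1377 + 745)*(-217)) = 1/(7549373 - 632*(-217)) = 1/(7549373 + 137144) = 1/7686517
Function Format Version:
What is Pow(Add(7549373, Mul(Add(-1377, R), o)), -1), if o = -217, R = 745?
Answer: Rational(1, 7686517) ≈ 1.3010e-7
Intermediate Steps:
Pow(Add(7549373, Mul(Add(-1377, R), o)), -1) = Pow(Add(7549373, Mul(Add(-1377, 745), -217)), -1) = Pow(Add(7549373, Mul(-632, -217)), -1) = Pow(Add(7549373, 137144), -1) = Pow(7686517, -1) = Rational(1, 7686517)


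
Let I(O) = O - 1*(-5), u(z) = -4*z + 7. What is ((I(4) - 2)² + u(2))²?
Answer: 2304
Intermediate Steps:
u(z) = 7 - 4*z
I(O) = 5 + O (I(O) = O + 5 = 5 + O)
((I(4) - 2)² + u(2))² = (((5 + 4) - 2)² + (7 - 4*2))² = ((9 - 2)² + (7 - 8))² = (7² - 1)² = (49 - 1)² = 48² = 2304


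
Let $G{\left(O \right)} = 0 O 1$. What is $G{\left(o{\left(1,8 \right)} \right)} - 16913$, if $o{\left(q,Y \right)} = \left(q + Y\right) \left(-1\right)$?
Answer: $-16913$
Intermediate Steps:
$o{\left(q,Y \right)} = - Y - q$ ($o{\left(q,Y \right)} = \left(Y + q\right) \left(-1\right) = - Y - q$)
$G{\left(O \right)} = 0$ ($G{\left(O \right)} = 0 \cdot 1 = 0$)
$G{\left(o{\left(1,8 \right)} \right)} - 16913 = 0 - 16913 = -16913$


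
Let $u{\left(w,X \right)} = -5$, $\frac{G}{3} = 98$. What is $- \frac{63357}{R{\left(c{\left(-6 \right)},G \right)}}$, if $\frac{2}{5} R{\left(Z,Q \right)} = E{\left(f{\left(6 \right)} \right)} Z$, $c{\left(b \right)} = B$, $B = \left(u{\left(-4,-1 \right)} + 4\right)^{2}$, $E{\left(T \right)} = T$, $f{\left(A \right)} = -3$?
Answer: $\frac{42238}{5} \approx 8447.6$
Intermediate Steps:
$G = 294$ ($G = 3 \cdot 98 = 294$)
$B = 1$ ($B = \left(-5 + 4\right)^{2} = \left(-1\right)^{2} = 1$)
$c{\left(b \right)} = 1$
$R{\left(Z,Q \right)} = - \frac{15 Z}{2}$ ($R{\left(Z,Q \right)} = \frac{5 \left(- 3 Z\right)}{2} = - \frac{15 Z}{2}$)
$- \frac{63357}{R{\left(c{\left(-6 \right)},G \right)}} = - \frac{63357}{\left(- \frac{15}{2}\right) 1} = - \frac{63357}{- \frac{15}{2}} = \left(-63357\right) \left(- \frac{2}{15}\right) = \frac{42238}{5}$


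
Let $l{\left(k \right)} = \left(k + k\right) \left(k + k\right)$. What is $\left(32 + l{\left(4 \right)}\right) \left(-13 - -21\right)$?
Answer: $768$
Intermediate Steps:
$l{\left(k \right)} = 4 k^{2}$ ($l{\left(k \right)} = 2 k 2 k = 4 k^{2}$)
$\left(32 + l{\left(4 \right)}\right) \left(-13 - -21\right) = \left(32 + 4 \cdot 4^{2}\right) \left(-13 - -21\right) = \left(32 + 4 \cdot 16\right) \left(-13 + 21\right) = \left(32 + 64\right) 8 = 96 \cdot 8 = 768$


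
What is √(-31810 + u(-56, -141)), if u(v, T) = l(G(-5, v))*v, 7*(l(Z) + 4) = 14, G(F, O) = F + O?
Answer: 3*I*√3522 ≈ 178.04*I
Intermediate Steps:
l(Z) = -2 (l(Z) = -4 + (⅐)*14 = -4 + 2 = -2)
u(v, T) = -2*v
√(-31810 + u(-56, -141)) = √(-31810 - 2*(-56)) = √(-31810 + 112) = √(-31698) = 3*I*√3522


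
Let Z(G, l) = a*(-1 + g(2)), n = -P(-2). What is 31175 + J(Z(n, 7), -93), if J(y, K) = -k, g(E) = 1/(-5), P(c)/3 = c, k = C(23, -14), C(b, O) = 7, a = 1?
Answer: 31168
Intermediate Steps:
k = 7
P(c) = 3*c
g(E) = -⅕
n = 6 (n = -3*(-2) = -1*(-6) = 6)
Z(G, l) = -6/5 (Z(G, l) = 1*(-1 - ⅕) = 1*(-6/5) = -6/5)
J(y, K) = -7 (J(y, K) = -1*7 = -7)
31175 + J(Z(n, 7), -93) = 31175 - 7 = 31168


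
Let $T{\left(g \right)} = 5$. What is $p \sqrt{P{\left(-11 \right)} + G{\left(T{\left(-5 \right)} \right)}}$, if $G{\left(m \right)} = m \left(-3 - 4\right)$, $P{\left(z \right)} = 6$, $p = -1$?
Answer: $- i \sqrt{29} \approx - 5.3852 i$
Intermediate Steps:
$G{\left(m \right)} = - 7 m$ ($G{\left(m \right)} = m \left(-7\right) = - 7 m$)
$p \sqrt{P{\left(-11 \right)} + G{\left(T{\left(-5 \right)} \right)}} = - \sqrt{6 - 35} = - \sqrt{-29} = - i \sqrt{29}$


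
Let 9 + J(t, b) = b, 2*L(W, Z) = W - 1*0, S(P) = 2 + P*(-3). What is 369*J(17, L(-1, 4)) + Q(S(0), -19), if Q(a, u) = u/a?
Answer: -3515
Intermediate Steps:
S(P) = 2 - 3*P
L(W, Z) = W/2 (L(W, Z) = (W - 1*0)/2 = (W + 0)/2 = W/2)
J(t, b) = -9 + b
369*J(17, L(-1, 4)) + Q(S(0), -19) = 369*(-9 + (½)*(-1)) - 19/(2 - 3*0) = 369*(-9 - ½) - 19/(2 + 0) = 369*(-19/2) - 19/2 = -7011/2 - 19*½ = -7011/2 - 19/2 = -3515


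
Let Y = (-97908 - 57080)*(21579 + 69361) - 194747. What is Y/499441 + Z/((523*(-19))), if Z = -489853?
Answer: -139815409379406/4962945217 ≈ -28172.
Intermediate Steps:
Y = -14094803467 (Y = -154988*90940 - 194747 = -14094608720 - 194747 = -14094803467)
Y/499441 + Z/((523*(-19))) = -14094803467/499441 - 489853/(523*(-19)) = -14094803467*1/499441 - 489853/(-9937) = -14094803467/499441 - 489853*(-1/9937) = -14094803467/499441 + 489853/9937 = -139815409379406/4962945217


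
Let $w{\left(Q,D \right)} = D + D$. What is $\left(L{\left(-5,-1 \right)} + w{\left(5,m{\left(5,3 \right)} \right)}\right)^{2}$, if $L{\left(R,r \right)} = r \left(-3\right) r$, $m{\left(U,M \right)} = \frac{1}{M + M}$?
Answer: $\frac{64}{9} \approx 7.1111$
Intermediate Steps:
$m{\left(U,M \right)} = \frac{1}{2 M}$
$w{\left(Q,D \right)} = 2 D$
$L{\left(R,r \right)} = - 3 r^{2}$ ($L{\left(R,r \right)} = - 3 r r = - 3 r^{2}$)
$\left(L{\left(-5,-1 \right)} + w{\left(5,m{\left(5,3 \right)} \right)}\right)^{2} = \left(- 3 \left(-1\right)^{2} + 2 \frac{1}{2 \cdot 3}\right)^{2} = \left(\left(-3\right) 1 + 2 \cdot \frac{1}{2} \cdot \frac{1}{3}\right)^{2} = \left(-3 + 2 \cdot \frac{1}{6}\right)^{2} = \left(-3 + \frac{1}{3}\right)^{2} = \left(- \frac{8}{3}\right)^{2} = \frac{64}{9}$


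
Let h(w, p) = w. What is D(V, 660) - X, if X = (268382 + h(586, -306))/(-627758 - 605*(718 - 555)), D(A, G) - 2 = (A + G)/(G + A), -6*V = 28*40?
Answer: 2448087/726373 ≈ 3.3703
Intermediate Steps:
V = -560/3 (V = -14*40/3 = -⅙*1120 = -560/3 ≈ -186.67)
D(A, G) = 3 (D(A, G) = 2 + (A + G)/(G + A) = 2 + (A + G)/(A + G) = 2 + 1 = 3)
X = -268968/726373 (X = (268382 + 586)/(-627758 - 605*(718 - 555)) = 268968/(-627758 - 605*163) = 268968/(-627758 - 98615) = 268968/(-726373) = 268968*(-1/726373) = -268968/726373 ≈ -0.37029)
D(V, 660) - X = 3 - 1*(-268968/726373) = 3 + 268968/726373 = 2448087/726373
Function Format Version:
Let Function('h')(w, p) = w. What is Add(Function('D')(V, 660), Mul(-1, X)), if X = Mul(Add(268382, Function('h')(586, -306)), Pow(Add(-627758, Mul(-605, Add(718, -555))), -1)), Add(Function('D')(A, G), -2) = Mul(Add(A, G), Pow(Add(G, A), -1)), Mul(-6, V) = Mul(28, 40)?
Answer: Rational(2448087, 726373) ≈ 3.3703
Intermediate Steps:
V = Rational(-560, 3) (V = Mul(Rational(-1, 6), Mul(28, 40)) = Mul(Rational(-1, 6), 1120) = Rational(-560, 3) ≈ -186.67)
Function('D')(A, G) = 3 (Function('D')(A, G) = Add(2, Mul(Add(A, G), Pow(Add(G, A), -1))) = Add(2, Mul(Add(A, G), Pow(Add(A, G), -1))) = Add(2, 1) = 3)
X = Rational(-268968, 726373) (X = Mul(Add(268382, 586), Pow(Add(-627758, Mul(-605, Add(718, -555))), -1)) = Mul(268968, Pow(Add(-627758, Mul(-605, 163)), -1)) = Mul(268968, Pow(Add(-627758, -98615), -1)) = Mul(268968, Pow(-726373, -1)) = Mul(268968, Rational(-1, 726373)) = Rational(-268968, 726373) ≈ -0.37029)
Add(Function('D')(V, 660), Mul(-1, X)) = Add(3, Mul(-1, Rational(-268968, 726373))) = Add(3, Rational(268968, 726373)) = Rational(2448087, 726373)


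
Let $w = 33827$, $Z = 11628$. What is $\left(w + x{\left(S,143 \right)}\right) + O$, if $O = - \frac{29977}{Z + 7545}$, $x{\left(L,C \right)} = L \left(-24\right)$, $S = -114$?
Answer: $\frac{700992422}{19173} \approx 36561.0$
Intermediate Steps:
$x{\left(L,C \right)} = - 24 L$
$O = - \frac{29977}{19173}$ ($O = - \frac{29977}{11628 + 7545} = - \frac{29977}{19173} \approx -1.5635$)
$\left(w + x{\left(S,143 \right)}\right) + O = \left(33827 - -2736\right) - \frac{29977}{19173} = \left(33827 + 2736\right) - \frac{29977}{19173} = 36563 - \frac{29977}{19173} = \frac{700992422}{19173}$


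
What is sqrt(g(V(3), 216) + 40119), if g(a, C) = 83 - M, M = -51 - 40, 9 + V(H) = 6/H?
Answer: 33*sqrt(37) ≈ 200.73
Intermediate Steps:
V(H) = -9 + 6/H
M = -91
g(a, C) = 174 (g(a, C) = 83 - 1*(-91) = 83 + 91 = 174)
sqrt(g(V(3), 216) + 40119) = sqrt(174 + 40119) = sqrt(40293) = 33*sqrt(37)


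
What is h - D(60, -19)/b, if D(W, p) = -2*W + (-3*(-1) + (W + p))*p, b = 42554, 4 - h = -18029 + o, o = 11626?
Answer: 136322217/21277 ≈ 6407.0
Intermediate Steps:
h = 6407 (h = 4 - (-18029 + 11626) = 4 - 1*(-6403) = 4 + 6403 = 6407)
D(W, p) = -2*W + p*(3 + W + p) (D(W, p) = -2*W + (3 + (W + p))*p = -2*W + (3 + W + p)*p = -2*W + p*(3 + W + p))
h - D(60, -19)/b = 6407 - ((-19)² - 2*60 + 3*(-19) + 60*(-19))/42554 = 6407 - (361 - 120 - 57 - 1140)/42554 = 6407 - (-956)/42554 = 6407 - 1*(-478/21277) = 6407 + 478/21277 = 136322217/21277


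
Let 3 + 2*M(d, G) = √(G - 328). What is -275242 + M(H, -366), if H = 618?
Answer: -550487/2 + I*√694/2 ≈ -2.7524e+5 + 13.172*I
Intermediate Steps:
M(d, G) = -3/2 + √(-328 + G)/2 (M(d, G) = -3/2 + √(G - 328)/2 = -3/2 + √(-328 + G)/2)
-275242 + M(H, -366) = -275242 + (-3/2 + √(-328 - 366)/2) = -275242 + (-3/2 + √(-694)/2) = -275242 + (-3/2 + (I*√694)/2) = -275242 + (-3/2 + I*√694/2) = -550487/2 + I*√694/2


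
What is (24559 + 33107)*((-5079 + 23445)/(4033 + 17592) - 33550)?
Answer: -41836705143744/21625 ≈ -1.9346e+9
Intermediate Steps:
(24559 + 33107)*((-5079 + 23445)/(4033 + 17592) - 33550) = 57666*(18366/21625 - 33550) = 57666*(-725500384/21625) = -41836705143744/21625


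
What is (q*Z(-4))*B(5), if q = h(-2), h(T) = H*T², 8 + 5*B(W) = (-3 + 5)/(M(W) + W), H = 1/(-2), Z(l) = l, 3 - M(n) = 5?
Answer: -176/15 ≈ -11.733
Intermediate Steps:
M(n) = -2 (M(n) = 3 - 1*5 = 3 - 5 = -2)
H = -½ ≈ -0.50000
B(W) = -8/5 + 2/(5*(-2 + W)) (B(W) = -8/5 + ((-3 + 5)/(-2 + W))/5 = -8/5 + (2/(-2 + W))/5 = -8/5 + 2/(5*(-2 + W)))
h(T) = -T²/2
q = -2 (q = -½*(-2)² = -½*4 = -2)
(q*Z(-4))*B(5) = (-2*(-4))*(2*(9 - 4*5)/(5*(-2 + 5))) = 8*((⅖)*(9 - 20)/3) = 8*((⅖)*(⅓)*(-11)) = 8*(-22/15) = -176/15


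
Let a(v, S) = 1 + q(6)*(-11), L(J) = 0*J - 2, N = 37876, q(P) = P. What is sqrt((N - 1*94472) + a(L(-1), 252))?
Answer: I*sqrt(56661) ≈ 238.04*I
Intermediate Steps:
L(J) = -2 (L(J) = 0 - 2 = -2)
a(v, S) = -65 (a(v, S) = 1 + 6*(-11) = 1 - 66 = -65)
sqrt((N - 1*94472) + a(L(-1), 252)) = sqrt((37876 - 1*94472) - 65) = sqrt((37876 - 94472) - 65) = sqrt(-56596 - 65) = sqrt(-56661) = I*sqrt(56661)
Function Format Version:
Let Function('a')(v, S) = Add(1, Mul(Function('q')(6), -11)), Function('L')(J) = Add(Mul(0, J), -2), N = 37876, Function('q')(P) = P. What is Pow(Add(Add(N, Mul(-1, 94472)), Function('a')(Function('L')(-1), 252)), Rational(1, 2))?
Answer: Mul(I, Pow(56661, Rational(1, 2))) ≈ Mul(238.04, I)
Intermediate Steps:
Function('L')(J) = -2 (Function('L')(J) = Add(0, -2) = -2)
Function('a')(v, S) = -65 (Function('a')(v, S) = Add(1, Mul(6, -11)) = Add(1, -66) = -65)
Pow(Add(Add(N, Mul(-1, 94472)), Function('a')(Function('L')(-1), 252)), Rational(1, 2)) = Pow(Add(Add(37876, Mul(-1, 94472)), -65), Rational(1, 2)) = Pow(Add(Add(37876, -94472), -65), Rational(1, 2)) = Pow(Add(-56596, -65), Rational(1, 2)) = Pow(-56661, Rational(1, 2)) = Mul(I, Pow(56661, Rational(1, 2)))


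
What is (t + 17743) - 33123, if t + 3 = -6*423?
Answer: -17921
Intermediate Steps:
t = -2541 (t = -3 - 6*423 = -3 - 2538 = -2541)
(t + 17743) - 33123 = (-2541 + 17743) - 33123 = 15202 - 33123 = -17921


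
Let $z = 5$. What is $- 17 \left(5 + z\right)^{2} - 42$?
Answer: $-1742$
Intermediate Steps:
$- 17 \left(5 + z\right)^{2} - 42 = - 17 \left(5 + 5\right)^{2} - 42 = - 17 \cdot 10^{2} - 42 = \left(-17\right) 100 - 42 = -1700 - 42 = -1742$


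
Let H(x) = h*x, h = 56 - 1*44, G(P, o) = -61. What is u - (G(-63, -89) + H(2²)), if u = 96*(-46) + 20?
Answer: -4383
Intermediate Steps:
h = 12 (h = 56 - 44 = 12)
u = -4396 (u = -4416 + 20 = -4396)
H(x) = 12*x
u - (G(-63, -89) + H(2²)) = -4396 - (-61 + 12*2²) = -4396 - (-61 + 12*4) = -4396 - (-61 + 48) = -4396 - 1*(-13) = -4396 + 13 = -4383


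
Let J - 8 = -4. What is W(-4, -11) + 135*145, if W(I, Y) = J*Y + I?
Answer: 19527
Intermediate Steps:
J = 4 (J = 8 - 4 = 4)
W(I, Y) = I + 4*Y (W(I, Y) = 4*Y + I = I + 4*Y)
W(-4, -11) + 135*145 = (-4 + 4*(-11)) + 135*145 = (-4 - 44) + 19575 = -48 + 19575 = 19527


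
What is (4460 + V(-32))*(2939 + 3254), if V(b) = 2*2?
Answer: 27645552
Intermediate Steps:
V(b) = 4
(4460 + V(-32))*(2939 + 3254) = (4460 + 4)*(2939 + 3254) = 4464*6193 = 27645552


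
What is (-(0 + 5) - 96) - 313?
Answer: -414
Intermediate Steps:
(-(0 + 5) - 96) - 313 = (-1*5 - 96) - 313 = (-5 - 96) - 313 = -101 - 313 = -414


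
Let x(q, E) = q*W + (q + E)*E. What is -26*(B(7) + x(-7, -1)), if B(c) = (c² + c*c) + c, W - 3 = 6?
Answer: -1300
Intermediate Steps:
W = 9 (W = 3 + 6 = 9)
B(c) = c + 2*c² (B(c) = (c² + c²) + c = 2*c² + c = c + 2*c²)
x(q, E) = 9*q + E*(E + q) (x(q, E) = q*9 + (q + E)*E = 9*q + (E + q)*E = 9*q + E*(E + q))
-26*(B(7) + x(-7, -1)) = -26*(7*(1 + 2*7) + ((-1)² + 9*(-7) - 1*(-7))) = -26*(7*(1 + 14) + (1 - 63 + 7)) = -26*(7*15 - 55) = -26*(105 - 55) = -26*50 = -1300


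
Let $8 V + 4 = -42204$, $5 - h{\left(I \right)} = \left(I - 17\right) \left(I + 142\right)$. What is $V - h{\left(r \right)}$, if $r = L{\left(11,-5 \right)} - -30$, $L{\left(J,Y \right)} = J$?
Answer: $-889$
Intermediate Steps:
$r = 41$ ($r = 11 - -30 = 11 + 30 = 41$)
$h{\left(I \right)} = 5 - \left(-17 + I\right) \left(142 + I\right)$ ($h{\left(I \right)} = 5 - \left(I - 17\right) \left(I + 142\right) = 5 - \left(-17 + I\right) \left(142 + I\right)$)
$V = -5276$ ($V = - \frac{1}{2} + \frac{1}{8} \left(-42204\right) = - \frac{1}{2} - \frac{10551}{2} = -5276$)
$V - h{\left(r \right)} = -5276 - \left(2419 - 41^{2} - 5125\right) = -5276 - \left(2419 - 1681 - 5125\right) = -5276 - -4387 = -5276 + 4387 = -889$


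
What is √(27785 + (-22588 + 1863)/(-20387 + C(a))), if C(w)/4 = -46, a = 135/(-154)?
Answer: 2*√2939523695790/20571 ≈ 166.69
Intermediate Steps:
a = -135/154 (a = 135*(-1/154) = -135/154 ≈ -0.87662)
C(w) = -184 (C(w) = 4*(-46) = -184)
√(27785 + (-22588 + 1863)/(-20387 + C(a))) = √(27785 + (-22588 + 1863)/(-20387 - 184)) = √(27785 - 20725/(-20571)) = √(27785 - 20725*(-1/20571)) = √(27785 + 20725/20571) = √(571585960/20571) = 2*√2939523695790/20571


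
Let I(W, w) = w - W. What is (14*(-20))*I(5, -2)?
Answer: 1960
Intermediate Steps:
(14*(-20))*I(5, -2) = (14*(-20))*(-2 - 1*5) = -280*(-2 - 5) = -280*(-7) = 1960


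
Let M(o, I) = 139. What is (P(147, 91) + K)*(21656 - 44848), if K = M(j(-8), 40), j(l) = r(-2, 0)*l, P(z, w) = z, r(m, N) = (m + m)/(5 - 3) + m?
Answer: -6632912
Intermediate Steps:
r(m, N) = 2*m (r(m, N) = (2*m)/2 + m = (2*m)*(1/2) + m = m + m = 2*m)
j(l) = -4*l (j(l) = (2*(-2))*l = -4*l)
K = 139
(P(147, 91) + K)*(21656 - 44848) = (147 + 139)*(21656 - 44848) = 286*(-23192) = -6632912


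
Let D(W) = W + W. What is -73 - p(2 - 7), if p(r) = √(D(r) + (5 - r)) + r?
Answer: -68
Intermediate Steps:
D(W) = 2*W
p(r) = r + √(5 + r) (p(r) = √(2*r + (5 - r)) + r = √(5 + r) + r = r + √(5 + r))
-73 - p(2 - 7) = -73 - ((2 - 7) + √(5 + (2 - 7))) = -73 - (-5 + √(5 - 5)) = -73 - (-5 + √0) = -73 - (-5 + 0) = -73 - 1*(-5) = -73 + 5 = -68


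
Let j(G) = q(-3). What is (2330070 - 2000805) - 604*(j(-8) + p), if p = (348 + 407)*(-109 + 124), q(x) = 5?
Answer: -6514055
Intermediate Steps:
j(G) = 5
p = 11325 (p = 755*15 = 11325)
(2330070 - 2000805) - 604*(j(-8) + p) = (2330070 - 2000805) - 604*(5 + 11325) = 329265 - 604*11330 = 329265 - 6843320 = -6514055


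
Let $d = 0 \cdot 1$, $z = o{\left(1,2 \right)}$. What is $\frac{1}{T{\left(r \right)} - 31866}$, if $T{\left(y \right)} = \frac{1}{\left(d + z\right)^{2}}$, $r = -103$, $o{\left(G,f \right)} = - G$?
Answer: $- \frac{1}{31865} \approx -3.1382 \cdot 10^{-5}$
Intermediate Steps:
$z = -1$ ($z = \left(-1\right) 1 = -1$)
$d = 0$
$T{\left(y \right)} = 1$ ($T{\left(y \right)} = \frac{1}{\left(0 - 1\right)^{2}} = \frac{1}{\left(-1\right)^{2}} = 1^{-1} = 1$)
$\frac{1}{T{\left(r \right)} - 31866} = \frac{1}{1 - 31866} = \frac{1}{-31865} = - \frac{1}{31865}$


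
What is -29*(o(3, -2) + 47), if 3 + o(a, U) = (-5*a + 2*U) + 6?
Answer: -899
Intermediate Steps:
o(a, U) = 3 - 5*a + 2*U (o(a, U) = -3 + ((-5*a + 2*U) + 6) = -3 + (6 - 5*a + 2*U) = 3 - 5*a + 2*U)
-29*(o(3, -2) + 47) = -29*((3 - 5*3 + 2*(-2)) + 47) = -29*((3 - 15 - 4) + 47) = -29*(-16 + 47) = -29*31 = -899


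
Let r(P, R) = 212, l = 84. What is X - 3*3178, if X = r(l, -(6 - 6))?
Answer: -9322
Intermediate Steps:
X = 212
X - 3*3178 = 212 - 3*3178 = 212 - 1*9534 = 212 - 9534 = -9322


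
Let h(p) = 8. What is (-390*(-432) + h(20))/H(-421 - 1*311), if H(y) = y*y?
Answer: 21061/66978 ≈ 0.31445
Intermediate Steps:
H(y) = y²
(-390*(-432) + h(20))/H(-421 - 1*311) = (-390*(-432) + 8)/((-421 - 1*311)²) = (168480 + 8)/((-421 - 311)²) = 168488/((-732)²) = 168488/535824 = 168488*(1/535824) = 21061/66978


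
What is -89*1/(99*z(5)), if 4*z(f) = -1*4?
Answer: 89/99 ≈ 0.89899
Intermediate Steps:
z(f) = -1 (z(f) = (-1*4)/4 = (1/4)*(-4) = -1)
-89*1/(99*z(5)) = -89/((11*(-1))*9) = -89/((-11*9)) = -89/(-99) = -89*(-1/99) = 89/99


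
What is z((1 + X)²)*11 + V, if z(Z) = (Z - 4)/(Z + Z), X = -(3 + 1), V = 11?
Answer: 253/18 ≈ 14.056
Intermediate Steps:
X = -4 (X = -1*4 = -4)
z(Z) = (-4 + Z)/(2*Z) (z(Z) = (-4 + Z)/((2*Z)) = (-4 + Z)*(1/(2*Z)) = (-4 + Z)/(2*Z))
z((1 + X)²)*11 + V = ((-4 + (1 - 4)²)/(2*((1 - 4)²)))*11 + 11 = ((-4 + (-3)²)/(2*((-3)²)))*11 + 11 = ((½)*(-4 + 9)/9)*11 + 11 = ((½)*(⅑)*5)*11 + 11 = (5/18)*11 + 11 = 55/18 + 11 = 253/18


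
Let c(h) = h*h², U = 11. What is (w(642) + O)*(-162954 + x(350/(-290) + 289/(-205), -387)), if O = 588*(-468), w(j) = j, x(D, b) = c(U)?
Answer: 44372301666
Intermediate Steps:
c(h) = h³
x(D, b) = 1331 (x(D, b) = 11³ = 1331)
O = -275184
(w(642) + O)*(-162954 + x(350/(-290) + 289/(-205), -387)) = (642 - 275184)*(-162954 + 1331) = -274542*(-161623) = 44372301666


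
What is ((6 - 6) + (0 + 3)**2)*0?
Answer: 0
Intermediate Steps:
((6 - 6) + (0 + 3)**2)*0 = (0 + 3**2)*0 = (0 + 9)*0 = 9*0 = 0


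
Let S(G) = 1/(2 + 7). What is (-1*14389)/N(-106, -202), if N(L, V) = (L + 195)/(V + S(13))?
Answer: 26144813/801 ≈ 32640.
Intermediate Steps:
S(G) = ⅑ (S(G) = 1/9 = ⅑)
N(L, V) = (195 + L)/(⅑ + V) (N(L, V) = (L + 195)/(V + ⅑) = (195 + L)/(⅑ + V))
(-1*14389)/N(-106, -202) = (-1*14389)/((9*(195 - 106)/(1 + 9*(-202)))) = -14389/(9*89/(1 - 1818)) = -14389/(9*89/(-1817)) = -14389/(9*(-1/1817)*89) = -14389/(-801/1817) = -14389*(-1817/801) = 26144813/801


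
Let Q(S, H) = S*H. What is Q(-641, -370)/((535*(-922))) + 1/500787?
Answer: -11877115952/24702320349 ≈ -0.48081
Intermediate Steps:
Q(S, H) = H*S
Q(-641, -370)/((535*(-922))) + 1/500787 = (-370*(-641))/((535*(-922))) + 1/500787 = 237170/(-493270) + 1/500787 = 237170*(-1/493270) + 1/500787 = -23717/49327 + 1/500787 = -11877115952/24702320349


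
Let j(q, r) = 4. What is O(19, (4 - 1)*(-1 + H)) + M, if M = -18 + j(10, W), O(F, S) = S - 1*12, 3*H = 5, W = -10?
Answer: -24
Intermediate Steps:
H = 5/3 (H = (⅓)*5 = 5/3 ≈ 1.6667)
O(F, S) = -12 + S (O(F, S) = S - 12 = -12 + S)
M = -14 (M = -18 + 4 = -14)
O(19, (4 - 1)*(-1 + H)) + M = (-12 + (4 - 1)*(-1 + 5/3)) - 14 = (-12 + 3*(⅔)) - 14 = (-12 + 2) - 14 = -10 - 14 = -24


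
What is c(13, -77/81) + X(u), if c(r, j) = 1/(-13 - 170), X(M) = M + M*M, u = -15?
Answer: 38429/183 ≈ 209.99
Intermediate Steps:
X(M) = M + M²
c(r, j) = -1/183 (c(r, j) = 1/(-183) = -1/183)
c(13, -77/81) + X(u) = -1/183 - 15*(1 - 15) = -1/183 - 15*(-14) = -1/183 + 210 = 38429/183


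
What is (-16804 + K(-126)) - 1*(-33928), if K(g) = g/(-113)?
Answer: 1935138/113 ≈ 17125.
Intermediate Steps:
K(g) = -g/113 (K(g) = g*(-1/113) = -g/113)
(-16804 + K(-126)) - 1*(-33928) = (-16804 - 1/113*(-126)) - 1*(-33928) = (-16804 + 126/113) + 33928 = -1898726/113 + 33928 = 1935138/113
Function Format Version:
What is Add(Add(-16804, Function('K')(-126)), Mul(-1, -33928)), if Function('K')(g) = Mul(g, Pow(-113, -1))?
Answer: Rational(1935138, 113) ≈ 17125.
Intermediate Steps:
Function('K')(g) = Mul(Rational(-1, 113), g) (Function('K')(g) = Mul(g, Rational(-1, 113)) = Mul(Rational(-1, 113), g))
Add(Add(-16804, Function('K')(-126)), Mul(-1, -33928)) = Add(Add(-16804, Mul(Rational(-1, 113), -126)), Mul(-1, -33928)) = Add(Add(-16804, Rational(126, 113)), 33928) = Add(Rational(-1898726, 113), 33928) = Rational(1935138, 113)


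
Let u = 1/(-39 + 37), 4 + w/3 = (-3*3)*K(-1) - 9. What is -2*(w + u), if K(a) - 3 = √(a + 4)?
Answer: 241 + 54*√3 ≈ 334.53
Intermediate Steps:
K(a) = 3 + √(4 + a) (K(a) = 3 + √(a + 4) = 3 + √(4 + a))
w = -120 - 27*√3 (w = -12 + 3*((-3*3)*(3 + √(4 - 1)) - 9) = -12 + 3*(-9*(3 + √3) - 9) = -12 + 3*((-27 - 9*√3) - 9) = -12 + 3*(-36 - 9*√3) = -12 + (-108 - 27*√3) = -120 - 27*√3 ≈ -166.77)
u = -½ (u = 1/(-2) = -½ ≈ -0.50000)
-2*(w + u) = -2*((-120 - 27*√3) - ½) = -2*(-241/2 - 27*√3) = 241 + 54*√3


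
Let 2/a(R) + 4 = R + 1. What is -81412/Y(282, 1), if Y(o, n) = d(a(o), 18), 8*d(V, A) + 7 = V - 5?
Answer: 90855792/1673 ≈ 54307.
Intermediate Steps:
a(R) = 2/(-3 + R) (a(R) = 2/(-4 + (R + 1)) = 2/(-4 + (1 + R)) = 2/(-3 + R))
d(V, A) = -3/2 + V/8 (d(V, A) = -7/8 + (V - 5)/8 = -7/8 + (-5 + V)/8 = -7/8 + (-5/8 + V/8) = -3/2 + V/8)
Y(o, n) = -3/2 + 1/(4*(-3 + o)) (Y(o, n) = -3/2 + (2/(-3 + o))/8 = -3/2 + 1/(4*(-3 + o)))
-81412/Y(282, 1) = -81412*4*(-3 + 282)/(19 - 6*282) = -81412*1116/(19 - 1692) = -81412/((¼)*(1/279)*(-1673)) = -81412/(-1673/1116) = -81412*(-1116/1673) = 90855792/1673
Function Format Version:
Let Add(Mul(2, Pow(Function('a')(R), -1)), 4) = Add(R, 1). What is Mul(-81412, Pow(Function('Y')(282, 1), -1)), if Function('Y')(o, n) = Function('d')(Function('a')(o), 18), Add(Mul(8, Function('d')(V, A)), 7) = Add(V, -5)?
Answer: Rational(90855792, 1673) ≈ 54307.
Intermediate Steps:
Function('a')(R) = Mul(2, Pow(Add(-3, R), -1)) (Function('a')(R) = Mul(2, Pow(Add(-4, Add(R, 1)), -1)) = Mul(2, Pow(Add(-4, Add(1, R)), -1)) = Mul(2, Pow(Add(-3, R), -1)))
Function('d')(V, A) = Add(Rational(-3, 2), Mul(Rational(1, 8), V)) (Function('d')(V, A) = Add(Rational(-7, 8), Mul(Rational(1, 8), Add(V, -5))) = Add(Rational(-7, 8), Mul(Rational(1, 8), Add(-5, V))) = Add(Rational(-7, 8), Add(Rational(-5, 8), Mul(Rational(1, 8), V))) = Add(Rational(-3, 2), Mul(Rational(1, 8), V)))
Function('Y')(o, n) = Add(Rational(-3, 2), Mul(Rational(1, 4), Pow(Add(-3, o), -1))) (Function('Y')(o, n) = Add(Rational(-3, 2), Mul(Rational(1, 8), Mul(2, Pow(Add(-3, o), -1)))) = Add(Rational(-3, 2), Mul(Rational(1, 4), Pow(Add(-3, o), -1))))
Mul(-81412, Pow(Function('Y')(282, 1), -1)) = Mul(-81412, Pow(Mul(Rational(1, 4), Pow(Add(-3, 282), -1), Add(19, Mul(-6, 282))), -1)) = Mul(-81412, Pow(Mul(Rational(1, 4), Pow(279, -1), Add(19, -1692)), -1)) = Mul(-81412, Pow(Mul(Rational(1, 4), Rational(1, 279), -1673), -1)) = Mul(-81412, Pow(Rational(-1673, 1116), -1)) = Mul(-81412, Rational(-1116, 1673)) = Rational(90855792, 1673)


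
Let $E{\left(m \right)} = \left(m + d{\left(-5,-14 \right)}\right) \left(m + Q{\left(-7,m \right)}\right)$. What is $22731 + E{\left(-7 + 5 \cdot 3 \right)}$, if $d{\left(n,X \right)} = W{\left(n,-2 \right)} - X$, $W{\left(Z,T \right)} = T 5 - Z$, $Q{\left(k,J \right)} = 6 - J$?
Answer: $22833$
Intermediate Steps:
$W{\left(Z,T \right)} = - Z + 5 T$ ($W{\left(Z,T \right)} = 5 T - Z = - Z + 5 T$)
$d{\left(n,X \right)} = -10 - X - n$ ($d{\left(n,X \right)} = \left(- n + 5 \left(-2\right)\right) - X = \left(- n - 10\right) - X = \left(-10 - n\right) - X = -10 - X - n$)
$E{\left(m \right)} = 54 + 6 m$ ($E{\left(m \right)} = \left(m - -9\right) \left(m - \left(-6 + m\right)\right) = \left(m + \left(-10 + 14 + 5\right)\right) 6 = \left(m + 9\right) 6 = \left(9 + m\right) 6 = 54 + 6 m$)
$22731 + E{\left(-7 + 5 \cdot 3 \right)} = 22731 + \left(54 + 6 \left(-7 + 5 \cdot 3\right)\right) = 22731 + \left(54 + 6 \left(-7 + 15\right)\right) = 22731 + \left(54 + 6 \cdot 8\right) = 22731 + \left(54 + 48\right) = 22731 + 102 = 22833$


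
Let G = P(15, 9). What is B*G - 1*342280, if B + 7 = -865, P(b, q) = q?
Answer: -350128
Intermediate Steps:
G = 9
B = -872 (B = -7 - 865 = -872)
B*G - 1*342280 = -872*9 - 1*342280 = -7848 - 342280 = -350128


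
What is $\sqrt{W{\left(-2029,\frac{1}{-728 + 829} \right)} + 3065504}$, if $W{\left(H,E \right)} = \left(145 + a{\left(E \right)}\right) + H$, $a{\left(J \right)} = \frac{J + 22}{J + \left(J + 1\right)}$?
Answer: $\frac{\sqrt{32502173549}}{103} \approx 1750.3$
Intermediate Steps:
$a{\left(J \right)} = \frac{22 + J}{1 + 2 J}$ ($a{\left(J \right)} = \frac{22 + J}{J + \left(1 + J\right)} = \frac{22 + J}{1 + 2 J}$)
$W{\left(H,E \right)} = 145 + H + \frac{22 + E}{1 + 2 E}$ ($W{\left(H,E \right)} = \left(145 + \frac{22 + E}{1 + 2 E}\right) + H = 145 + H + \frac{22 + E}{1 + 2 E}$)
$\sqrt{W{\left(-2029,\frac{1}{-728 + 829} \right)} + 3065504} = \sqrt{\frac{22 + \frac{1}{-728 + 829} + \left(1 + \frac{2}{-728 + 829}\right) \left(145 - 2029\right)}{1 + \frac{2}{-728 + 829}} + 3065504} = \sqrt{\frac{22 + \frac{1}{101} + \left(1 + \frac{2}{101}\right) \left(-1884\right)}{1 + \frac{2}{101}} + 3065504} = \sqrt{\frac{22 + \frac{1}{101} + \frac{103}{101} \left(-1884\right)}{\frac{103}{101}} + 3065504} = \sqrt{\frac{101 \left(22 + \frac{1}{101} - \frac{194052}{101}\right)}{103} + 3065504} = \sqrt{\frac{101}{103} \left(- \frac{191829}{101}\right) + 3065504} = \sqrt{- \frac{191829}{103} + 3065504} = \sqrt{\frac{315555083}{103}} = \frac{\sqrt{32502173549}}{103}$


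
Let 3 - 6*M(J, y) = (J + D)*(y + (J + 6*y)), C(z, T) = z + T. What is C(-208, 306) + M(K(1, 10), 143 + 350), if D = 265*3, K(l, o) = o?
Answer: -1392757/3 ≈ -4.6425e+5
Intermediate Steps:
C(z, T) = T + z
D = 795
M(J, y) = ½ - (795 + J)*(J + 7*y)/6 (M(J, y) = ½ - (J + 795)*(y + (J + 6*y))/6 = ½ - (795 + J)*(J + 7*y)/6)
C(-208, 306) + M(K(1, 10), 143 + 350) = (306 - 208) + (½ - 1855*(143 + 350)/2 - 265/2*10 - ⅙*10² - 7/6*10*(143 + 350)) = 98 + (½ - 1855/2*493 - 1325 - ⅙*100 - 7/6*10*493) = 98 + (½ - 914515/2 - 1325 - 50/3 - 17255/3) = 98 - 1393051/3 = -1392757/3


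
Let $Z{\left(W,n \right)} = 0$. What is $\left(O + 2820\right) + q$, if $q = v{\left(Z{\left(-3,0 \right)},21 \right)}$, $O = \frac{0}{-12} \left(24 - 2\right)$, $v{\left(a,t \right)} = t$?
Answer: $2841$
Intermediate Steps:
$O = 0$ ($O = 0 \left(- \frac{1}{12}\right) 22 = 0 \cdot 22 = 0$)
$q = 21$
$\left(O + 2820\right) + q = \left(0 + 2820\right) + 21 = 2820 + 21 = 2841$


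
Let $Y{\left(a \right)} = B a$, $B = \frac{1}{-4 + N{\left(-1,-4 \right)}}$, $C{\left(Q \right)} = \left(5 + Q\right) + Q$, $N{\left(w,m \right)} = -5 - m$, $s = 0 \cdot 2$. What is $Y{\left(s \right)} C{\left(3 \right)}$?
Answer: $0$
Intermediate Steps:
$s = 0$
$C{\left(Q \right)} = 5 + 2 Q$
$B = - \frac{1}{5}$ ($B = \frac{1}{-4 - 1} = \frac{1}{-5} = - \frac{1}{5} \approx -0.2$)
$Y{\left(a \right)} = - \frac{a}{5}$
$Y{\left(s \right)} C{\left(3 \right)} = \left(- \frac{1}{5}\right) 0 \left(5 + 2 \cdot 3\right) = 0 \left(5 + 6\right) = 0 \cdot 11 = 0$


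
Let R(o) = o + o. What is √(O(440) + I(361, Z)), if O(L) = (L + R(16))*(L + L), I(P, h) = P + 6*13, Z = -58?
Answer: √415799 ≈ 644.83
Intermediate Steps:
I(P, h) = 78 + P (I(P, h) = P + 78 = 78 + P)
R(o) = 2*o
O(L) = 2*L*(32 + L) (O(L) = (L + 2*16)*(L + L) = (L + 32)*(2*L) = (32 + L)*(2*L) = 2*L*(32 + L))
√(O(440) + I(361, Z)) = √(2*440*(32 + 440) + (78 + 361)) = √(2*440*472 + 439) = √(415360 + 439) = √415799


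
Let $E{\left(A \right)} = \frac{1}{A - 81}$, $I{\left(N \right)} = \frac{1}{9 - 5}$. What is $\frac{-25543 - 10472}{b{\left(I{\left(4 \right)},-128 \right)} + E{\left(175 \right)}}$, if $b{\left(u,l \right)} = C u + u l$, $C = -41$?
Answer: $\frac{2256940}{2647} \approx 852.64$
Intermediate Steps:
$I{\left(N \right)} = \frac{1}{4}$
$E{\left(A \right)} = \frac{1}{-81 + A}$
$b{\left(u,l \right)} = - 41 u + l u$ ($b{\left(u,l \right)} = - 41 u + u l = - 41 u + l u$)
$\frac{-25543 - 10472}{b{\left(I{\left(4 \right)},-128 \right)} + E{\left(175 \right)}} = \frac{-25543 - 10472}{\frac{-41 - 128}{4} + \frac{1}{-81 + 175}} = - \frac{36015}{\frac{1}{4} \left(-169\right) + \frac{1}{94}} = - \frac{36015}{- \frac{169}{4} + \frac{1}{94}} = - \frac{36015}{- \frac{7941}{188}} = \left(-36015\right) \left(- \frac{188}{7941}\right) = \frac{2256940}{2647}$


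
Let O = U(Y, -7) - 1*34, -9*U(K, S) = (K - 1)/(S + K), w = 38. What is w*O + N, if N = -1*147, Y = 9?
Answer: -13103/9 ≈ -1455.9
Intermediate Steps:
U(K, S) = -(-1 + K)/(9*(K + S)) (U(K, S) = -(K - 1)/(9*(S + K)) = -(-1 + K)/(9*(K + S)))
N = -147
O = -310/9 (O = (1 - 1*9)/(9*(9 - 7)) - 1*34 = (1/9)*(1 - 9)/2 - 34 = (1/9)*(1/2)*(-8) - 34 = -4/9 - 34 = -310/9 ≈ -34.444)
w*O + N = 38*(-310/9) - 147 = -11780/9 - 147 = -13103/9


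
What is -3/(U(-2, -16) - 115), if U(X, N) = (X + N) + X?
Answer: 1/45 ≈ 0.022222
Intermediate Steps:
U(X, N) = N + 2*X (U(X, N) = (N + X) + X = N + 2*X)
-3/(U(-2, -16) - 115) = -3/((-16 + 2*(-2)) - 115) = -3/((-16 - 4) - 115) = -3/(-20 - 115) = -3/(-135) = -3*(-1/135) = 1/45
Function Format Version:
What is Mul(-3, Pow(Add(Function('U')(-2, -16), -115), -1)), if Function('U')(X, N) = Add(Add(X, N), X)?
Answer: Rational(1, 45) ≈ 0.022222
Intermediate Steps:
Function('U')(X, N) = Add(N, Mul(2, X)) (Function('U')(X, N) = Add(Add(N, X), X) = Add(N, Mul(2, X)))
Mul(-3, Pow(Add(Function('U')(-2, -16), -115), -1)) = Mul(-3, Pow(Add(Add(-16, Mul(2, -2)), -115), -1)) = Mul(-3, Pow(Add(Add(-16, -4), -115), -1)) = Mul(-3, Pow(Add(-20, -115), -1)) = Mul(-3, Pow(-135, -1)) = Mul(-3, Rational(-1, 135)) = Rational(1, 45)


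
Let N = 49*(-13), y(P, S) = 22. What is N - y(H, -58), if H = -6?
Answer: -659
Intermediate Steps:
N = -637
N - y(H, -58) = -637 - 1*22 = -637 - 22 = -659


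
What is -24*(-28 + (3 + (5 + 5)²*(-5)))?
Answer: 12600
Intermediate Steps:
-24*(-28 + (3 + (5 + 5)²*(-5))) = -24*(-28 + (3 + 10²*(-5))) = -24*(-28 + (3 + 100*(-5))) = -24*(-28 + (3 - 500)) = -24*(-28 - 497) = -24*(-525) = 12600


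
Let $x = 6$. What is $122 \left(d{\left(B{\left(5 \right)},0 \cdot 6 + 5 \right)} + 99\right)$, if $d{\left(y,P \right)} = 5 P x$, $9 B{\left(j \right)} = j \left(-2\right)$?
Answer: $30378$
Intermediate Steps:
$B{\left(j \right)} = - \frac{2 j}{9}$ ($B{\left(j \right)} = \frac{j \left(-2\right)}{9} = \frac{\left(-2\right) j}{9} = - \frac{2 j}{9}$)
$d{\left(y,P \right)} = 30 P$ ($d{\left(y,P \right)} = 5 P 6 = 30 P$)
$122 \left(d{\left(B{\left(5 \right)},0 \cdot 6 + 5 \right)} + 99\right) = 122 \left(30 \left(0 \cdot 6 + 5\right) + 99\right) = 122 \left(30 \left(0 + 5\right) + 99\right) = 122 \left(30 \cdot 5 + 99\right) = 122 \left(150 + 99\right) = 122 \cdot 249 = 30378$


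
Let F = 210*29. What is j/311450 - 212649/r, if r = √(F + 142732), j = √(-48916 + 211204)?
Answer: -212649*√148822/148822 + 42*√23/155725 ≈ -551.22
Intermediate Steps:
F = 6090
j = 84*√23 (j = √162288 = 84*√23 ≈ 402.85)
r = √148822 (r = √(6090 + 142732) = √148822 ≈ 385.77)
j/311450 - 212649/r = (84*√23)/311450 - 212649*√148822/148822 = (84*√23)*(1/311450) - 212649*√148822/148822 = 42*√23/155725 - 212649*√148822/148822 = -212649*√148822/148822 + 42*√23/155725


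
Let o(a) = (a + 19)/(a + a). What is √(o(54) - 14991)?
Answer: I*√4856865/18 ≈ 122.43*I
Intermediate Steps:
o(a) = (19 + a)/(2*a) (o(a) = (19 + a)/((2*a)) = (19 + a)*(1/(2*a)) = (19 + a)/(2*a))
√(o(54) - 14991) = √((½)*(19 + 54)/54 - 14991) = √((½)*(1/54)*73 - 14991) = √(73/108 - 14991) = √(-1618955/108) = I*√4856865/18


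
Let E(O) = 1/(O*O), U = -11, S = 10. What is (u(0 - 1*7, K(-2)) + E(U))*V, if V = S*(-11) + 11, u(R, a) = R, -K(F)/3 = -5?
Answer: 7614/11 ≈ 692.18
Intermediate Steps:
K(F) = 15 (K(F) = -3*(-5) = 15)
V = -99 (V = 10*(-11) + 11 = -110 + 11 = -99)
E(O) = O⁻² (E(O) = 1/(O²) = O⁻²)
(u(0 - 1*7, K(-2)) + E(U))*V = ((0 - 1*7) + (-11)⁻²)*(-99) = ((0 - 7) + 1/121)*(-99) = (-7 + 1/121)*(-99) = -846/121*(-99) = 7614/11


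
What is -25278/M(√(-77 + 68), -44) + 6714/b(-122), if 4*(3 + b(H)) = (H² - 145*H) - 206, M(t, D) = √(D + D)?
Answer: 6714/8089 + 1149*I*√22/2 ≈ 0.83002 + 2694.6*I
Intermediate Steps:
M(t, D) = √2*√D (M(t, D) = √(2*D) = √2*√D)
b(H) = -109/2 - 145*H/4 + H²/4 (b(H) = -3 + ((H² - 145*H) - 206)/4 = -3 + (-206 + H² - 145*H)/4 = -3 + (-103/2 - 145*H/4 + H²/4) = -109/2 - 145*H/4 + H²/4)
-25278/M(√(-77 + 68), -44) + 6714/b(-122) = -25278*(-I*√22/44) + 6714/(-109/2 - 145/4*(-122) + (¼)*(-122)²) = -25278*(-I*√22/44) + 6714/(-109/2 + 8845/2 + (¼)*14884) = -25278*(-I*√22/44) + 6714/(-109/2 + 8845/2 + 3721) = -(-1149)*I*√22/2 + 6714/8089 = 1149*I*√22/2 + 6714*(1/8089) = 1149*I*√22/2 + 6714/8089 = 6714/8089 + 1149*I*√22/2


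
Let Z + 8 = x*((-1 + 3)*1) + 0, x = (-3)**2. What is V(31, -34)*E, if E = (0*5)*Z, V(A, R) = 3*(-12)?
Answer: 0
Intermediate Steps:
x = 9
Z = 10 (Z = -8 + (9*((-1 + 3)*1) + 0) = -8 + (9*(2*1) + 0) = -8 + (9*2 + 0) = -8 + (18 + 0) = -8 + 18 = 10)
V(A, R) = -36
E = 0 (E = (0*5)*10 = 0*10 = 0)
V(31, -34)*E = -36*0 = 0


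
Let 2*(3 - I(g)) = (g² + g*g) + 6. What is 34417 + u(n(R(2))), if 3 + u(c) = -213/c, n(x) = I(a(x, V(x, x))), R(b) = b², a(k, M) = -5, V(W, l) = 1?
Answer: 860563/25 ≈ 34423.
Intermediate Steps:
I(g) = -g² (I(g) = 3 - ((g² + g*g) + 6)/2 = 3 - ((g² + g²) + 6)/2 = 3 - (2*g² + 6)/2 = 3 - (6 + 2*g²)/2 = 3 + (-3 - g²) = -g²)
n(x) = -25 (n(x) = -1*(-5)² = -1*25 = -25)
u(c) = -3 - 213/c
34417 + u(n(R(2))) = 34417 + (-3 - 213/(-25)) = 34417 + (-3 - 213*(-1/25)) = 34417 + (-3 + 213/25) = 34417 + 138/25 = 860563/25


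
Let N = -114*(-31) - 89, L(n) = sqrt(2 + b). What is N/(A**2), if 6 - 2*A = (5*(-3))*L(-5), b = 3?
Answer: 592540/43923 - 275600*sqrt(5)/131769 ≈ 8.8136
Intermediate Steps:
L(n) = sqrt(5) (L(n) = sqrt(2 + 3) = sqrt(5))
A = 3 + 15*sqrt(5)/2 (A = 3 - 5*(-3)*sqrt(5)/2 = 3 - (-15)*sqrt(5)/2 = 3 + 15*sqrt(5)/2 ≈ 19.771)
N = 3445 (N = 3534 - 89 = 3445)
N/(A**2) = 3445/((3 + 15*sqrt(5)/2)**2) = 3445/(3 + 15*sqrt(5)/2)**2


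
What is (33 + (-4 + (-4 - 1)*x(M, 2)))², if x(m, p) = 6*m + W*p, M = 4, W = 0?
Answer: 8281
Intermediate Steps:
x(m, p) = 6*m (x(m, p) = 6*m + 0*p = 6*m + 0 = 6*m)
(33 + (-4 + (-4 - 1)*x(M, 2)))² = (33 + (-4 + (-4 - 1)*(6*4)))² = (33 + (-4 - 5*24))² = (33 + (-4 - 120))² = (33 - 124)² = (-91)² = 8281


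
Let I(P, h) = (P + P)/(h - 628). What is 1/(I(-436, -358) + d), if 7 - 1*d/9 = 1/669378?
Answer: 3793142/242322479 ≈ 0.015653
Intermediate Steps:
I(P, h) = 2*P/(-628 + h) (I(P, h) = (2*P)/(-628 + h) = 2*P/(-628 + h))
d = 14056935/223126 (d = 63 - 9/669378 = 63 - 9*1/669378 = 63 - 3/223126 = 14056935/223126 ≈ 63.000)
1/(I(-436, -358) + d) = 1/(2*(-436)/(-628 - 358) + 14056935/223126) = 1/(2*(-436)/(-986) + 14056935/223126) = 1/(2*(-436)*(-1/986) + 14056935/223126) = 1/(436/493 + 14056935/223126) = 1/(242322479/3793142) = 3793142/242322479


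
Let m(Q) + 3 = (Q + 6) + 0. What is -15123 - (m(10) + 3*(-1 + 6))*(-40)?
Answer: -14003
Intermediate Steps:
m(Q) = 3 + Q (m(Q) = -3 + ((Q + 6) + 0) = -3 + ((6 + Q) + 0) = -3 + (6 + Q) = 3 + Q)
-15123 - (m(10) + 3*(-1 + 6))*(-40) = -15123 - ((3 + 10) + 3*(-1 + 6))*(-40) = -15123 - (13 + 3*5)*(-40) = -15123 - (13 + 15)*(-40) = -15123 - 28*(-40) = -15123 - 1*(-1120) = -15123 + 1120 = -14003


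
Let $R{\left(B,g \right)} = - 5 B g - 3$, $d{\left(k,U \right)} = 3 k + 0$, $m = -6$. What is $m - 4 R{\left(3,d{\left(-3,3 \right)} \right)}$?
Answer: $-534$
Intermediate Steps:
$d{\left(k,U \right)} = 3 k$
$R{\left(B,g \right)} = -3 - 5 B g$ ($R{\left(B,g \right)} = - 5 B g - 3 = -3 - 5 B g$)
$m - 4 R{\left(3,d{\left(-3,3 \right)} \right)} = -6 - 4 \left(-3 - 15 \cdot 3 \left(-3\right)\right) = -6 - 4 \left(-3 - 15 \left(-9\right)\right) = -6 - 4 \left(-3 + 135\right) = -6 - 528 = -534$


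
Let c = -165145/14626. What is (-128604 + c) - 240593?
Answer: -5400040467/14626 ≈ -3.6921e+5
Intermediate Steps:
c = -165145/14626 (c = -165145*1/14626 = -165145/14626 ≈ -11.291)
(-128604 + c) - 240593 = (-128604 - 165145/14626) - 240593 = -1881127249/14626 - 240593 = -5400040467/14626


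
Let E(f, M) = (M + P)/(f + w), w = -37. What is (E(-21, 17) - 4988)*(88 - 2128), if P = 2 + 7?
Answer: 295116600/29 ≈ 1.0176e+7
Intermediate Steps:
P = 9
E(f, M) = (9 + M)/(-37 + f) (E(f, M) = (M + 9)/(f - 37) = (9 + M)/(-37 + f))
(E(-21, 17) - 4988)*(88 - 2128) = ((9 + 17)/(-37 - 21) - 4988)*(88 - 2128) = (26/(-58) - 4988)*(-2040) = (-1/58*26 - 4988)*(-2040) = (-13/29 - 4988)*(-2040) = -144665/29*(-2040) = 295116600/29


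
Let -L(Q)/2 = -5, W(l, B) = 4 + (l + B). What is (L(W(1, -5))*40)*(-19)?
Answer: -7600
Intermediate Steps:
W(l, B) = 4 + B + l (W(l, B) = 4 + (B + l) = 4 + B + l)
L(Q) = 10 (L(Q) = -2*(-5) = 10)
(L(W(1, -5))*40)*(-19) = (10*40)*(-19) = 400*(-19) = -7600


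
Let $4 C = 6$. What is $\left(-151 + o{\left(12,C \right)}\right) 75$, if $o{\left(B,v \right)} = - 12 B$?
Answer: $-22125$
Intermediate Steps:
$C = \frac{3}{2}$ ($C = \frac{1}{4} \cdot 6 = \frac{3}{2} \approx 1.5$)
$\left(-151 + o{\left(12,C \right)}\right) 75 = \left(-151 - 144\right) 75 = \left(-295\right) 75 = -22125$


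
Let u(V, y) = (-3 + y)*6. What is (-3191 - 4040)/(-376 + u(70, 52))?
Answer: 7231/82 ≈ 88.183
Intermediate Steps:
u(V, y) = -18 + 6*y
(-3191 - 4040)/(-376 + u(70, 52)) = (-3191 - 4040)/(-376 + (-18 + 6*52)) = -7231/(-376 + (-18 + 312)) = -7231/(-376 + 294) = -7231/(-82) = -7231*(-1/82) = 7231/82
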